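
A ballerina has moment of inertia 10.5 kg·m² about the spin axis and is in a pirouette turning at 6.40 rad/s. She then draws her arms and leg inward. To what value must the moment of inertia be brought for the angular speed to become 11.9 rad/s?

Angular momentum about the spin axis is conserved since the torque about it is zero.
I₂ = I₁ω₁ / ω₂ = (10.5)(6.40) / (11.9) = 5.647 kg·m².

I₂ ≈ 5.65 kg·m²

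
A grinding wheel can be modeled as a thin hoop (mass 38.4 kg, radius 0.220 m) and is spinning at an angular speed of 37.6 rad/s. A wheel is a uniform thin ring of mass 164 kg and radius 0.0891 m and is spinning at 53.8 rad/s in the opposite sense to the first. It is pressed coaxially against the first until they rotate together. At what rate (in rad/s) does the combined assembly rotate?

|ω_f| ≈ 0.0518 rad/s

The coupling torques are internal; angular momentum about the shared axis is conserved.
Moments of inertia: I_A = (38.4)(0.220)² = 1.859 kg·m²; I_B = (164)(0.0891)² = 1.302 kg·m².
Taking A's sense as positive: L = (1.859)(37.6) − (1.302)(53.8) = -0.1639 kg·m²·rad/s.
Combined I = 1.859 + 1.302 = 3.161 kg·m².
ω_f = L / I = -0.1639 / 3.161 = -0.05184 rad/s.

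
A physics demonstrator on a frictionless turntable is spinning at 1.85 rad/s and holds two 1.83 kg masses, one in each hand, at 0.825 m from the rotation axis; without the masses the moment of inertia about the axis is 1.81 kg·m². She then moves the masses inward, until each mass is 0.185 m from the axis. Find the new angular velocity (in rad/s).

ω₂ ≈ 4.11 rad/s

No external torque acts about the spin axis, so angular momentum is conserved.
I₁ = 1.81 + 2(1.83)(0.825)² = 4.301 kg·m²; I₂ = 1.81 + 2(1.83)(0.185)² = 1.935 kg·m².
ω₂ = I₁ω₁ / I₂ = (4.301)(1.85 rad/s) / (1.935) = 4.112 rad/s.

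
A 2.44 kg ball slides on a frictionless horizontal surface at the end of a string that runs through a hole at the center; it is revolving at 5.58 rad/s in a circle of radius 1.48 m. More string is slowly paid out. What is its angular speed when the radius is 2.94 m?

No torque about the axis ⇒ m r₁² ω₁ = m r₂² ω₂.
ω₂ = ω₁ (r₁/r₂)² = (5.58)(1.48/2.94)² = 1.414 rad/s.

ω₂ ≈ 1.41 rad/s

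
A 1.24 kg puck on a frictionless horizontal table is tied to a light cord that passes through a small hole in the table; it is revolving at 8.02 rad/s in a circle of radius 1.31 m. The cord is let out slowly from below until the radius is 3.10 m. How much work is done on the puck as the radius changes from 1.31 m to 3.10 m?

The constraining force is radial, so m r² ω about the center is conserved.
ω₂ = ω₁ (r₁/r₂)² = (8.02)(1.31/3.10)² = 1.432 rad/s.
W = ΔKE = ½m(v₂² − v₁²) = -56.21 J.

W ≈ -56.2 J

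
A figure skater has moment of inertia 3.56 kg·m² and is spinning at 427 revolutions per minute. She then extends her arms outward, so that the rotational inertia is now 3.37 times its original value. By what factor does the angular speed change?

No external torque acts about the spin axis, so angular momentum is conserved.
I₂ = 3.37 × 3.56 = 12.00 kg·m².
ω₂/ω₁ = I₁/I₂ = 3.560 / 12.00 = 0.2967.

ω₂/ω₁ ≈ 0.297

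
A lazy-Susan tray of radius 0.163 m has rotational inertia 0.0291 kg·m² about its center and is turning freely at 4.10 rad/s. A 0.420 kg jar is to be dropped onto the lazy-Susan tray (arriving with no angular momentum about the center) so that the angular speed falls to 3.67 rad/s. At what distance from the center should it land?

r ≈ 0.0901 m

No external torque acts about the center; L_before = L_after.
I_p ω_i = (I_p + m r²) ω_f ⇒ m r² = I_p(ω_i/ω_f − 1) = 0.02910(4.10/3.67 − 1) = 0.003410 kg·m².
r = √(0.003410/0.420) = 0.09010 m.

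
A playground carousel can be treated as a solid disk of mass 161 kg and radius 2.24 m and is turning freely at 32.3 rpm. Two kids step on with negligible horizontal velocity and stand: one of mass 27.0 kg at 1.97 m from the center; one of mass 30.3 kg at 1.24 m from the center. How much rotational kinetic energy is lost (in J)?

energy lost ≈ 630 J

No external torque acts about the center; L_before = L_after.
I_p = ½(161)(2.24)² = 403.9 kg·m².
Added inertia Σmr² = (27.0)(1.97)² + (30.3)(1.24)² = 151.4 kg·m²; I_f = 403.9 + 151.4 = 555.3 kg·m².
ω_f = I_p ω_i / I_f = (403.9)(32.3) / 555.3 = 23.49 rpm.
KE_i = ½(403.9)(3.382 rad/s)² = 2311 J; KE_f = ½(555.3)(2.460)² = 1681 J.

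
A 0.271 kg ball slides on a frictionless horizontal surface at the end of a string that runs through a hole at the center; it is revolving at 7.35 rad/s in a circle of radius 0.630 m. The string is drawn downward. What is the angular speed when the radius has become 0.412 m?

ω₂ ≈ 17.2 rad/s

The constraining force is radial, so m r² ω about the center is conserved.
ω₂ = ω₁ (r₁/r₂)² = (7.35)(0.630/0.412)² = 17.19 rad/s.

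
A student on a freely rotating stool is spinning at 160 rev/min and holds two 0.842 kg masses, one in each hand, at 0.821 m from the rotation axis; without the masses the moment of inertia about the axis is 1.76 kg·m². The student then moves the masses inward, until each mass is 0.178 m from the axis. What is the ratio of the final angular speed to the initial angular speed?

Angular momentum about the spin axis is conserved since the torque about it is zero.
I₁ = 1.76 + 2(0.842)(0.821)² = 2.895 kg·m²; I₂ = 1.76 + 2(0.842)(0.178)² = 1.813 kg·m².
ω₂/ω₁ = I₁/I₂ = 2.895 / 1.813 = 1.597.

ω₂/ω₁ ≈ 1.60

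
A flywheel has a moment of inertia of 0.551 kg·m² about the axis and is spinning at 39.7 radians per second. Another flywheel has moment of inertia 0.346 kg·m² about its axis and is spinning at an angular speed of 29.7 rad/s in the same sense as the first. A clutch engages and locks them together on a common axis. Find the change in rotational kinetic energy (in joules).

ΔKE ≈ -10.6 J

No external torque acts about the common axis, so total angular momentum is conserved.
Taking A's sense as positive: L = (0.5510)(39.7) + (0.3460)(29.7) = 32.15 kg·m²·rad/s.
Combined I = 0.5510 + 0.3460 = 0.8970 kg·m².
ω_f = L / I = 32.15 / 0.8970 = 35.84 rad/s.
KE_i = ½ΣIω² = 586.8 J; KE_f = ½(0.8970)(35.84)² = 576.2 J.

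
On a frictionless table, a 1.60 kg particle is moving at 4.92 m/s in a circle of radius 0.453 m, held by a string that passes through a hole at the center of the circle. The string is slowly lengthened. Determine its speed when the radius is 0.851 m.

v₂ ≈ 2.62 m/s

The only horizontal force on the mass is along the cord (radial), so it exerts no torque about the hole and angular momentum m v r is conserved.
v₂ = v₁ r₁ / r₂ = (4.92)(0.453) / (0.851) = 2.619 m/s.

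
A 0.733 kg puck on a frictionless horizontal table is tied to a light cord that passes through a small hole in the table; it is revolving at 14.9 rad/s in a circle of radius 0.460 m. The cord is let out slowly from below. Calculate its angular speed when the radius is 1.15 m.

ω₂ ≈ 2.38 rad/s

No torque about the axis ⇒ m r₁² ω₁ = m r₂² ω₂.
ω₂ = ω₁ (r₁/r₂)² = (14.9)(0.460/1.15)² = 2.384 rad/s.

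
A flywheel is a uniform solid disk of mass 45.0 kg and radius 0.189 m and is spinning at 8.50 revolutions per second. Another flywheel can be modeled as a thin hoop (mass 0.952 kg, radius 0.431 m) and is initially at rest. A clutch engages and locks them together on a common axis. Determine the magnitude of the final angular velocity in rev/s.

No external torque acts about the common axis, so total angular momentum is conserved.
Moments of inertia: I_A = ½(45.0)(0.189)² = 0.8037 kg·m²; I_B = (0.952)(0.431)² = 0.1768 kg·m².
Taking A's sense as positive: L = (0.8037)(8.50) = 6.832 kg·m²·rev/s.
Combined I = 0.8037 + 0.1768 = 0.9806 kg·m².
ω_f = L / I = 6.832 / 0.9806 = 6.967 rev/s.

|ω_f| ≈ 6.97 rev/s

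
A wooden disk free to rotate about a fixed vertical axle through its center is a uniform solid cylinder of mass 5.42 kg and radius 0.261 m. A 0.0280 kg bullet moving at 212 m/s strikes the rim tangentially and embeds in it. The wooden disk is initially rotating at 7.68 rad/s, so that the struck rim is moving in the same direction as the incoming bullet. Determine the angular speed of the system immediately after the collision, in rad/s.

|ω_f| ≈ 15.9 rad/s

The axle reaction passes through the axle and exerts no torque about it; angular momentum about the axle is conserved through the impact.
I_p = ½(5.42)(0.261)² = 0.1846 kg·m². Taking the sense of the bullet's angular momentum as positive, L_{bullet} = m v R = (0.0280)(212)(0.261) = 1.549 kg·m²/s.
L_i = +I_p ω_p + m v R = +(0.1846)(7.68) + 1.549 = 2.967 kg·m²/s.
After sticking, I_f = I_p + m R² = 0.1846 + (0.0280)(0.261)² = 0.1865 kg·m².
ω_f = L_i / I_f = 2.967 / 0.1865 = 15.91 rad/s.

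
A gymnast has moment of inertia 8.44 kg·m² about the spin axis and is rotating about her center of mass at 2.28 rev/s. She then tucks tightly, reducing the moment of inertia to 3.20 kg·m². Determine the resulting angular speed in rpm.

ω₂ ≈ 361 rpm

With no external torque about the axis, L is conserved: I₁ω₁ = I₂ω₂.
ω₂ = I₁ω₁ / I₂ = (8.440)(2.28 rev/s) / (3.200) = 6.013 rev/s = 360.8 rpm.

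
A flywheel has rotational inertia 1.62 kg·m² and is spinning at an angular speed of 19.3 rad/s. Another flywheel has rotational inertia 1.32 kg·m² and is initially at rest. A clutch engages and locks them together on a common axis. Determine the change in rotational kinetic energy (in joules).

No external torque acts about the common axis, so total angular momentum is conserved.
Taking A's sense as positive: L = (1.620)(19.3) = 31.27 kg·m²·rad/s.
Combined I = 1.620 + 1.320 = 2.940 kg·m².
ω_f = L / I = 31.27 / 2.940 = 10.63 rad/s.
KE_i = ½ΣIω² = 301.7 J; KE_f = ½(2.940)(10.63)² = 166.3 J.

ΔKE ≈ -135 J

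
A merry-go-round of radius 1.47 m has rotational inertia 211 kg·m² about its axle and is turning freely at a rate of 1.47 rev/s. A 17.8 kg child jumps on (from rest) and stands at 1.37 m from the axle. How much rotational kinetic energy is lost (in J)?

The added mass arrives with no angular momentum about the axle, and any external torque about the axle is negligible, so the system's angular momentum is conserved.
Added inertia Σmr² = (17.8)(1.37)² = 33.41 kg·m²; I_f = 211.0 + 33.41 = 244.4 kg·m².
ω_f = I_p ω_i / I_f = (211.0)(1.47) / 244.4 = 1.269 rev/s.
KE_i = ½(211.0)(9.236 rad/s)² = 9000 J; KE_f = ½(244.4)(7.974)² = 7770 J.

energy lost ≈ 1230 J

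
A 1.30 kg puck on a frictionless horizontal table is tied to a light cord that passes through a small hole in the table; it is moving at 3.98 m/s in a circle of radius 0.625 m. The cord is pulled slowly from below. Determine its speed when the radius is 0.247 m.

Central (radial) force ⇒ zero torque about the center ⇒ m v r is constant.
v₂ = v₁ r₁ / r₂ = (3.98)(0.625) / (0.247) = 10.07 m/s.

v₂ ≈ 10.1 m/s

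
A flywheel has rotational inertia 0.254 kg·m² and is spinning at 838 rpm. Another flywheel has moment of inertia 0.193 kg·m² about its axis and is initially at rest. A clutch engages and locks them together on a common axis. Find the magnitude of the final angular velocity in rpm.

|ω_f| ≈ 476 rpm

No external torque acts about the common axis, so total angular momentum is conserved.
Taking A's sense as positive: L = (0.2540)(838) = 212.9 kg·m²·rpm.
Combined I = 0.2540 + 0.1930 = 0.4470 kg·m².
ω_f = L / I = 212.9 / 0.4470 = 476.2 rpm.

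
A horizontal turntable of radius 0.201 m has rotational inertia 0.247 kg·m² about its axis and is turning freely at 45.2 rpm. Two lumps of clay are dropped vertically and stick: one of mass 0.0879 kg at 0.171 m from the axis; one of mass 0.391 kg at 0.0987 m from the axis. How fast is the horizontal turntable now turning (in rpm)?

The added mass arrives with no angular momentum about the axis, and any external torque about the axis is negligible, so the system's angular momentum is conserved.
Added inertia Σmr² = (0.0879)(0.171)² + (0.391)(0.0987)² = 0.006379 kg·m²; I_f = 0.2470 + 0.006379 = 0.2534 kg·m².
ω_f = I_p ω_i / I_f = (0.2470)(45.2) / 0.2534 = 44.06 rpm.

ω_f ≈ 44.1 rpm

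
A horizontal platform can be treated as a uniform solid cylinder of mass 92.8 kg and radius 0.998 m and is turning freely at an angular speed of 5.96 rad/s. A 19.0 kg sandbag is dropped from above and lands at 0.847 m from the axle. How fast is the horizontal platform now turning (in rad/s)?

ω_f ≈ 4.60 rad/s

The added mass arrives with no angular momentum about the axle, and any external torque about the axle is negligible, so the system's angular momentum is conserved.
I_p = ½(92.8)(0.998)² = 46.21 kg·m².
Added inertia Σmr² = (19.0)(0.847)² = 13.63 kg·m²; I_f = 46.21 + 13.63 = 59.85 kg·m².
ω_f = I_p ω_i / I_f = (46.21)(5.96) / 59.85 = 4.603 rad/s.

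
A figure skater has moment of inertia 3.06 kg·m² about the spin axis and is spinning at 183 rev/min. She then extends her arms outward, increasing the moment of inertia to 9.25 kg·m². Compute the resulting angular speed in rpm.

ω₂ ≈ 60.5 rpm

With no external torque about the axis, L is conserved: I₁ω₁ = I₂ω₂.
ω₂ = I₁ω₁ / I₂ = (3.060)(183 rpm) / (9.250) = 60.54 rpm.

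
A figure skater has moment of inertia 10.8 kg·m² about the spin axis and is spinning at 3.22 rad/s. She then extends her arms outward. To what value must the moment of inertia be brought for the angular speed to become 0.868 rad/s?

I₂ ≈ 40.1 kg·m²

No external torque acts about the spin axis, so angular momentum is conserved.
I₂ = I₁ω₁ / ω₂ = (10.8)(3.22) / (0.868) = 40.06 kg·m².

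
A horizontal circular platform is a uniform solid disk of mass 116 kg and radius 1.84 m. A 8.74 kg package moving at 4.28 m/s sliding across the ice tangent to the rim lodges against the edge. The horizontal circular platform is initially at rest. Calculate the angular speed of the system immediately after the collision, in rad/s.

The axle reaction passes through the central axle and exerts no torque about it; angular momentum about the central axle is conserved through the impact.
I_p = ½(116)(1.84)² = 196.4 kg·m². Taking the sense of the package's angular momentum as positive, L_{package} = m v R = (8.74)(4.28)(1.84) = 68.83 kg·m²/s.
L_i = 0 + 68.83 = 68.83 kg·m²/s.
After sticking, I_f = I_p + m R² = 196.4 + (8.74)(1.84)² = 226.0 kg·m².
ω_f = L_i / I_f = 68.83 / 226.0 = 0.3046 rad/s.

|ω_f| ≈ 0.305 rad/s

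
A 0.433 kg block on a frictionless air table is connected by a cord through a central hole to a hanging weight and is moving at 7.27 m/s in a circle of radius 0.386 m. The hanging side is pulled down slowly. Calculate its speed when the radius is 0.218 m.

Central (radial) force ⇒ zero torque about the center ⇒ m v r is constant.
v₂ = v₁ r₁ / r₂ = (7.27)(0.386) / (0.218) = 12.87 m/s.

v₂ ≈ 12.9 m/s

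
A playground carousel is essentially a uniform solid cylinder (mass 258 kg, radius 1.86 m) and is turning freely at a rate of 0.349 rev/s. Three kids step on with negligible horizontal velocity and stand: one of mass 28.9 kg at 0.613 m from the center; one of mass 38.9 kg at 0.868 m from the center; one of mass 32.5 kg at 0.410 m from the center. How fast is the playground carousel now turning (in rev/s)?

No external torque acts about the center; L_before = L_after.
I_p = ½(258)(1.86)² = 446.3 kg·m².
Added inertia Σmr² = (28.9)(0.613)² + (38.9)(0.868)² + (32.5)(0.410)² = 45.63 kg·m²; I_f = 446.3 + 45.63 = 491.9 kg·m².
ω_f = I_p ω_i / I_f = (446.3)(0.349) / 491.9 = 0.3166 rev/s.

ω_f ≈ 0.317 rev/s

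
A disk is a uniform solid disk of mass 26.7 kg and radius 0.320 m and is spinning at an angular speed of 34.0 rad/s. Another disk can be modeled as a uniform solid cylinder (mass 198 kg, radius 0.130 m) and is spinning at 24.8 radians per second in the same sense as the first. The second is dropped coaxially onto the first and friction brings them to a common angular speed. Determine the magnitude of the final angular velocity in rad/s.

|ω_f| ≈ 28.9 rad/s

No external torque acts about the common axis, so total angular momentum is conserved.
Moments of inertia: I_A = ½(26.7)(0.320)² = 1.367 kg·m²; I_B = ½(198)(0.130)² = 1.673 kg·m².
Taking A's sense as positive: L = (1.367)(34.0) + (1.673)(24.8) = 87.97 kg·m²·rad/s.
Combined I = 1.367 + 1.673 = 3.040 kg·m².
ω_f = L / I = 87.97 / 3.040 = 28.94 rad/s.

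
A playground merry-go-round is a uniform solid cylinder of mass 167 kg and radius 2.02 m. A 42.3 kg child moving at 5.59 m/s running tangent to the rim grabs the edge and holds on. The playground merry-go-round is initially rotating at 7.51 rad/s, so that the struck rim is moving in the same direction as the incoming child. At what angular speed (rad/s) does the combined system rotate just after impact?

The axle reaction passes through the axle and exerts no torque about it; angular momentum about the axle is conserved through the impact.
I_p = ½(167)(2.02)² = 340.7 kg·m². Taking the sense of the child's angular momentum as positive, L_{child} = m v R = (42.3)(5.59)(2.02) = 477.6 kg·m²/s.
L_i = +I_p ω_p + m v R = +(340.7)(7.51) + 477.6 = 3036 kg·m²/s.
After sticking, I_f = I_p + m R² = 340.7 + (42.3)(2.02)² = 513.3 kg·m².
ω_f = L_i / I_f = 3036 / 513.3 = 5.915 rad/s.

|ω_f| ≈ 5.92 rad/s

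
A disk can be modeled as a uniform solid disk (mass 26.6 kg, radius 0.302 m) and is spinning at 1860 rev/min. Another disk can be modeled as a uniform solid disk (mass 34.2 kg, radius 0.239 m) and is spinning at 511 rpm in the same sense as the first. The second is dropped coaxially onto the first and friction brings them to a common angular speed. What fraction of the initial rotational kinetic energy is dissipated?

No external torque acts about the common axis, so total angular momentum is conserved.
Moments of inertia: I_A = ½(26.6)(0.302)² = 1.213 kg·m²; I_B = ½(34.2)(0.239)² = 0.9768 kg·m².
Taking A's sense as positive: L = (1.213)(1860) + (0.9768)(511) = 2755 kg·m²·rpm.
Combined I = 1.213 + 0.9768 = 2.190 kg·m².
ω_f = L / I = 2755 / 2.190 = 1258 rpm.
KE_i = ½ΣIω² = 24410 J; KE_f = ½(2.190)(131.8)² = 19010 J.
Fraction dissipated = (KE_i − KE_f)/KE_i = 0.2212.

fraction ≈ 0.221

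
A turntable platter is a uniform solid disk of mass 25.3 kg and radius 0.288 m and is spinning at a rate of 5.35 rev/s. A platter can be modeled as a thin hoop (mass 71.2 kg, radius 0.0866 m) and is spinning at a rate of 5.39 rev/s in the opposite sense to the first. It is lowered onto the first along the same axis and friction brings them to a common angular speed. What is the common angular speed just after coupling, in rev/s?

|ω_f| ≈ 1.73 rev/s

The coupling torques are internal; angular momentum about the shared axis is conserved.
Moments of inertia: I_A = ½(25.3)(0.288)² = 1.049 kg·m²; I_B = (71.2)(0.0866)² = 0.5340 kg·m².
Taking A's sense as positive: L = (1.049)(5.35) − (0.5340)(5.39) = 2.735 kg·m²·rev/s.
Combined I = 1.049 + 0.5340 = 1.583 kg·m².
ω_f = L / I = 2.735 / 1.583 = 1.728 rev/s.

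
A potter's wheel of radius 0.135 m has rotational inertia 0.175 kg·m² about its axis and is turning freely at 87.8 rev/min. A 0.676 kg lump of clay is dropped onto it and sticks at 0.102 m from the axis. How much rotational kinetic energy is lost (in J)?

The added mass arrives with no angular momentum about the axis, and any external torque about the axis is negligible, so the system's angular momentum is conserved.
Added inertia Σmr² = (0.676)(0.102)² = 0.007033 kg·m²; I_f = 0.1750 + 0.007033 = 0.1820 kg·m².
ω_f = I_p ω_i / I_f = (0.1750)(87.8) / 0.1820 = 84.41 rpm.
KE_i = ½(0.1750)(9.194 rad/s)² = 7.397 J; KE_f = ½(0.1820)(8.839)² = 7.111 J.

energy lost ≈ 0.286 J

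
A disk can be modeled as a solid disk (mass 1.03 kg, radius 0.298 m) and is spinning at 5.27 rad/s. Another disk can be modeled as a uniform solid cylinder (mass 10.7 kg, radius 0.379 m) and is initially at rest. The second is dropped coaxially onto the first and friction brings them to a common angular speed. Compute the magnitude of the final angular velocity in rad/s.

|ω_f| ≈ 0.296 rad/s

The coupling torques are internal; angular momentum about the shared axis is conserved.
Moments of inertia: I_A = ½(1.03)(0.298)² = 0.04573 kg·m²; I_B = ½(10.7)(0.379)² = 0.7685 kg·m².
Taking A's sense as positive: L = (0.04573)(5.27) = 0.2410 kg·m²·rad/s.
Combined I = 0.04573 + 0.7685 = 0.8142 kg·m².
ω_f = L / I = 0.2410 / 0.8142 = 0.2960 rad/s.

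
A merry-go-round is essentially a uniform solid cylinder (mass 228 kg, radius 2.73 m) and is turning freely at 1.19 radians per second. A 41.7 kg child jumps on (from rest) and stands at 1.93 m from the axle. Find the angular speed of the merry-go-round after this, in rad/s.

ω_f ≈ 1.01 rad/s

No external torque acts about the axle; L_before = L_after.
I_p = ½(228)(2.73)² = 849.6 kg·m².
Added inertia Σmr² = (41.7)(1.93)² = 155.3 kg·m²; I_f = 849.6 + 155.3 = 1005 kg·m².
ω_f = I_p ω_i / I_f = (849.6)(1.19) / 1005 = 1.006 rad/s.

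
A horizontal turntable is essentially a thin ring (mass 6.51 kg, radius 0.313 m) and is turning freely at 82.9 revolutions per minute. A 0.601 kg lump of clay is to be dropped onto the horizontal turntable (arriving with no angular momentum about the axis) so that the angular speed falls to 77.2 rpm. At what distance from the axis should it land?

r ≈ 0.280 m

No external torque acts about the axis; L_before = L_after.
I_p = (6.51)(0.313)² = 0.6378 kg·m².
I_p ω_i = (I_p + m r²) ω_f ⇒ m r² = I_p(ω_i/ω_f − 1) = 0.6378(82.9/77.2 − 1) = 0.04709 kg·m².
r = √(0.04709/0.601) = 0.2799 m.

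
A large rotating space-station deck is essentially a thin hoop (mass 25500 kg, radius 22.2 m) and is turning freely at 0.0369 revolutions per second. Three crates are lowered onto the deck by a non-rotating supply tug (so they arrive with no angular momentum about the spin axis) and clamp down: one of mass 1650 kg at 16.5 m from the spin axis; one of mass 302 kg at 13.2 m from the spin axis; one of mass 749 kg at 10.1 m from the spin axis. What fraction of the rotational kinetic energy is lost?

The added mass arrives with no angular momentum about the spin axis, and any external torque about the spin axis is negligible, so the system's angular momentum is conserved.
I_p = (25500)(22.2)² = 1.257e+07 kg·m².
Added inertia Σmr² = (1650)(16.5)² + (302)(13.2)² + (749)(10.1)² = 5.782e+05 kg·m²; I_f = 1.257e+07 + 5.782e+05 = 1.315e+07 kg·m².
ω_f = I_p ω_i / I_f = (1.257e+07)(0.0369) / 1.315e+07 = 0.03528 rev/s.
KE_i = ½(1.257e+07)(0.2318 rad/s)² = 3.378e+05 J; KE_f = ½(1.315e+07)(0.2217)² = 3.229e+05 J.
Fraction lost = 0.04399.

fraction ≈ 0.0440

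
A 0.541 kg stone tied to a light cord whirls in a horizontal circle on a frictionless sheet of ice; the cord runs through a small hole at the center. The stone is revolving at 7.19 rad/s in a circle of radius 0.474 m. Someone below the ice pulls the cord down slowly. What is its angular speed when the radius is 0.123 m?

No torque about the axis ⇒ m r₁² ω₁ = m r₂² ω₂.
ω₂ = ω₁ (r₁/r₂)² = (7.19)(0.474/0.123)² = 106.8 rad/s.

ω₂ ≈ 107 rad/s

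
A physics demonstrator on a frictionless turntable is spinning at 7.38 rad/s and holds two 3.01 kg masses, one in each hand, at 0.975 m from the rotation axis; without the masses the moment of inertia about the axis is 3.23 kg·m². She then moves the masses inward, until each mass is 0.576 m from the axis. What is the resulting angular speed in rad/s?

Angular momentum about the spin axis is conserved since the torque about it is zero.
I₁ = 3.23 + 2(3.01)(0.975)² = 8.953 kg·m²; I₂ = 3.23 + 2(3.01)(0.576)² = 5.227 kg·m².
ω₂ = I₁ω₁ / I₂ = (8.953)(7.38 rad/s) / (5.227) = 12.64 rad/s.

ω₂ ≈ 12.6 rad/s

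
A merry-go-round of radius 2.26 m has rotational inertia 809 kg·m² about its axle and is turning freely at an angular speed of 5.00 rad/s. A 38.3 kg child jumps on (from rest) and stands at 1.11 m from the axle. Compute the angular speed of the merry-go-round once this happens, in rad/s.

ω_f ≈ 4.72 rad/s

The added mass arrives with no angular momentum about the axle, and any external torque about the axle is negligible, so the system's angular momentum is conserved.
Added inertia Σmr² = (38.3)(1.11)² = 47.19 kg·m²; I_f = 809.0 + 47.19 = 856.2 kg·m².
ω_f = I_p ω_i / I_f = (809.0)(5.00) / 856.2 = 4.724 rad/s.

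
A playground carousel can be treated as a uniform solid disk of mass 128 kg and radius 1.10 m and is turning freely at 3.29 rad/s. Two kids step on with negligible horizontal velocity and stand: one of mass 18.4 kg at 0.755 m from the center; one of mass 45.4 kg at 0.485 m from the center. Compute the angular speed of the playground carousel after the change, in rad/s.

ω_f ≈ 2.58 rad/s

The added mass arrives with no angular momentum about the center, and any external torque about the center is negligible, so the system's angular momentum is conserved.
I_p = ½(128)(1.10)² = 77.44 kg·m².
Added inertia Σmr² = (18.4)(0.755)² + (45.4)(0.485)² = 21.17 kg·m²; I_f = 77.44 + 21.17 = 98.61 kg·m².
ω_f = I_p ω_i / I_f = (77.44)(3.29) / 98.61 = 2.584 rad/s.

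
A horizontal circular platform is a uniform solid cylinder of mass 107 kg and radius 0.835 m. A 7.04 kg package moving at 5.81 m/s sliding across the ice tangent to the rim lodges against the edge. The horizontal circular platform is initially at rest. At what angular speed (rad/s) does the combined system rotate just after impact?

About the central axle the impulsive forces during the collision are internal, so angular momentum about that axis is conserved.
I_p = ½(107)(0.835)² = 37.30 kg·m². Taking the sense of the package's angular momentum as positive, L_{package} = m v R = (7.04)(5.81)(0.835) = 34.15 kg·m²/s.
L_i = 0 + 34.15 = 34.15 kg·m²/s.
After sticking, I_f = I_p + m R² = 37.30 + (7.04)(0.835)² = 42.21 kg·m².
ω_f = L_i / I_f = 34.15 / 42.21 = 0.8091 rad/s.

|ω_f| ≈ 0.809 rad/s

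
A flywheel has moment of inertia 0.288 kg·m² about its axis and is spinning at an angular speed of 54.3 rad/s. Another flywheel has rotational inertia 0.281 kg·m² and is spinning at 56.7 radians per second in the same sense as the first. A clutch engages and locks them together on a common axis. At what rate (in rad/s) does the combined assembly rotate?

|ω_f| ≈ 55.5 rad/s

The coupling torques are internal; angular momentum about the shared axis is conserved.
Taking A's sense as positive: L = (0.2880)(54.3) + (0.2810)(56.7) = 31.57 kg·m²·rad/s.
Combined I = 0.2880 + 0.2810 = 0.5690 kg·m².
ω_f = L / I = 31.57 / 0.5690 = 55.49 rad/s.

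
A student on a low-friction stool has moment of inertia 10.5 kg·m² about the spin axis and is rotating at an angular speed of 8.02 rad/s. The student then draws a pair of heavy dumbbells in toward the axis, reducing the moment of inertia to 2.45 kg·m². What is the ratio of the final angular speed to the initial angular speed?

With no external torque about the axis, L is conserved: I₁ω₁ = I₂ω₂.
ω₂/ω₁ = I₁/I₂ = 10.50 / 2.450 = 4.286.

ω₂/ω₁ ≈ 4.29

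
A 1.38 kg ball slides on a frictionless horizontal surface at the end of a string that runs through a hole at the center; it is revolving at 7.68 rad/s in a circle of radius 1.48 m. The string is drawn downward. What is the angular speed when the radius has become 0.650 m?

No torque about the axis ⇒ m r₁² ω₁ = m r₂² ω₂.
ω₂ = ω₁ (r₁/r₂)² = (7.68)(1.48/0.650)² = 39.82 rad/s.

ω₂ ≈ 39.8 rad/s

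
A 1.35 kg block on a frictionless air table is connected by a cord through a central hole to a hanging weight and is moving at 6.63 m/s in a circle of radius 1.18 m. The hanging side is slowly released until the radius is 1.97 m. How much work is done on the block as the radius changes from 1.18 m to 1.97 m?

Central (radial) force ⇒ zero torque about the center ⇒ m v r is constant.
v₂ = v₁ r₁ / r₂ = (6.63)(1.18) / (1.97) = 3.971 m/s.
W = ΔKE = ½m(v₂² − v₁²) = -19.03 J.

W ≈ -19.0 J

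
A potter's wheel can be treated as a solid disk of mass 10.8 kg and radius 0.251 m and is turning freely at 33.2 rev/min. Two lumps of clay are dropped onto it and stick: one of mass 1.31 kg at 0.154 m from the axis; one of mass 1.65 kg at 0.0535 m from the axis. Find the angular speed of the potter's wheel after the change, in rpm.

The added mass arrives with no angular momentum about the axis, and any external torque about the axis is negligible, so the system's angular momentum is conserved.
I_p = ½(10.8)(0.251)² = 0.3402 kg·m².
Added inertia Σmr² = (1.31)(0.154)² + (1.65)(0.0535)² = 0.03579 kg·m²; I_f = 0.3402 + 0.03579 = 0.3760 kg·m².
ω_f = I_p ω_i / I_f = (0.3402)(33.2) / 0.3760 = 30.04 rpm.

ω_f ≈ 30.0 rpm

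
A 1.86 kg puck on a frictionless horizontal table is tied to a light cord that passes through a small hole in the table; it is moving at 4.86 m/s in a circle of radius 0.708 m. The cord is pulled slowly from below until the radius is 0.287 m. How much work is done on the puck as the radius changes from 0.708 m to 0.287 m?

W ≈ 112 J

Central (radial) force ⇒ zero torque about the center ⇒ m v r is constant.
v₂ = v₁ r₁ / r₂ = (4.86)(0.708) / (0.287) = 11.99 m/s.
W = ΔKE = ½m(v₂² − v₁²) = 111.7 J.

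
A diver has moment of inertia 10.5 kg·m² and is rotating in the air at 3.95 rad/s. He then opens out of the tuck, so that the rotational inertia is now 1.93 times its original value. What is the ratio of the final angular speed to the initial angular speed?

ω₂/ω₁ ≈ 0.518

Angular momentum about the spin axis is conserved since the torque about it is zero.
I₂ = 1.93 × 10.5 = 20.27 kg·m².
ω₂/ω₁ = I₁/I₂ = 10.50 / 20.27 = 0.5181.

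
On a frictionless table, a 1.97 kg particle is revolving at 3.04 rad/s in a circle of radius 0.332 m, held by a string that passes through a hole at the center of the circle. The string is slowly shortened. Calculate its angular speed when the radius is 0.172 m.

No torque about the axis ⇒ m r₁² ω₁ = m r₂² ω₂.
ω₂ = ω₁ (r₁/r₂)² = (3.04)(0.332/0.172)² = 11.33 rad/s.

ω₂ ≈ 11.3 rad/s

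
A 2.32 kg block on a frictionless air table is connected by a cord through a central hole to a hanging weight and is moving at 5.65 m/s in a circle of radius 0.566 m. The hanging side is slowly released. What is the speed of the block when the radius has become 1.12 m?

The only horizontal force on the mass is along the cord (radial), so it exerts no torque about the hole and angular momentum m v r is conserved.
v₂ = v₁ r₁ / r₂ = (5.65)(0.566) / (1.12) = 2.855 m/s.

v₂ ≈ 2.86 m/s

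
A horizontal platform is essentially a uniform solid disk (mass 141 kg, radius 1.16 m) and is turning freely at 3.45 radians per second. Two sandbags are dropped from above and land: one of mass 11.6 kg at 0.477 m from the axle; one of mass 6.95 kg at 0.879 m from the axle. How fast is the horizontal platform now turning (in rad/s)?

ω_f ≈ 3.18 rad/s

No external torque acts about the axle; L_before = L_after.
I_p = ½(141)(1.16)² = 94.86 kg·m².
Added inertia Σmr² = (11.6)(0.477)² + (6.95)(0.879)² = 8.009 kg·m²; I_f = 94.86 + 8.009 = 102.9 kg·m².
ω_f = I_p ω_i / I_f = (94.86)(3.45) / 102.9 = 3.181 rad/s.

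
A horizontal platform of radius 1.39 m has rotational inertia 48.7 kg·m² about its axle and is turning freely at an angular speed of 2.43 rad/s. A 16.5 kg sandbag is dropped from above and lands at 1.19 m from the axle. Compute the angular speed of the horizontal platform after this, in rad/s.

ω_f ≈ 1.64 rad/s

No external torque acts about the axle; L_before = L_after.
Added inertia Σmr² = (16.5)(1.19)² = 23.37 kg·m²; I_f = 48.70 + 23.37 = 72.07 kg·m².
ω_f = I_p ω_i / I_f = (48.70)(2.43) / 72.07 = 1.642 rad/s.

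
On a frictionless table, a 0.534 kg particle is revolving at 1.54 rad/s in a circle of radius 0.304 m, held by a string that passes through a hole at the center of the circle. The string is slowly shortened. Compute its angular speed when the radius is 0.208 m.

No torque about the axis ⇒ m r₁² ω₁ = m r₂² ω₂.
ω₂ = ω₁ (r₁/r₂)² = (1.54)(0.304/0.208)² = 3.290 rad/s.

ω₂ ≈ 3.29 rad/s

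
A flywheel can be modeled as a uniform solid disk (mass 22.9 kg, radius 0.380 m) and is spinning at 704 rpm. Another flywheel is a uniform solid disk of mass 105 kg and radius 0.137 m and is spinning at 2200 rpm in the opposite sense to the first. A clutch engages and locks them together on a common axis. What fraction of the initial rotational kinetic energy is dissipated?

The coupling torques are internal; angular momentum about the shared axis is conserved.
Moments of inertia: I_A = ½(22.9)(0.380)² = 1.653 kg·m²; I_B = ½(105)(0.137)² = 0.9854 kg·m².
Taking A's sense as positive: L = (1.653)(704) − (0.9854)(2200) = -1004 kg·m²·rpm.
Combined I = 1.653 + 0.9854 = 2.639 kg·m².
ω_f = L / I = -1004 / 2.639 = -380.4 rpm.
KE_i = ½ΣIω² = 30640 J; KE_f = ½(2.639)(39.84)² = 2094 J.
Fraction dissipated = (KE_i − KE_f)/KE_i = 0.9317.

fraction ≈ 0.932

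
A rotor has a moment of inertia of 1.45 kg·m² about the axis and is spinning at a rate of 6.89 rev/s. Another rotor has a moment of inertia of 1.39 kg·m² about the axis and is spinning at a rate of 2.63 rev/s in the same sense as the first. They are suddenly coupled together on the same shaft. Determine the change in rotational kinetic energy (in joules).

ΔKE ≈ -254 J

The coupling torques are internal; angular momentum about the shared axis is conserved.
Taking A's sense as positive: L = (1.450)(6.89) + (1.390)(2.63) = 13.65 kg·m²·rev/s.
Combined I = 1.450 + 1.390 = 2.840 kg·m².
ω_f = L / I = 13.65 / 2.840 = 4.805 rev/s.
KE_i = ½ΣIω² = 1549 J; KE_f = ½(2.840)(30.19)² = 1294 J.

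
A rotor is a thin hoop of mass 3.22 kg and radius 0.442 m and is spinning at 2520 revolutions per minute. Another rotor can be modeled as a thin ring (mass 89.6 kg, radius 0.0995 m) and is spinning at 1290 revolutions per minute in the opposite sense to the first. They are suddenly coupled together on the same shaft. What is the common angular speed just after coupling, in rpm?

|ω_f| ≈ 291 rpm

No external torque acts about the common axis, so total angular momentum is conserved.
Moments of inertia: I_A = (3.22)(0.442)² = 0.6291 kg·m²; I_B = (89.6)(0.0995)² = 0.8871 kg·m².
Taking A's sense as positive: L = (0.6291)(2520) − (0.8871)(1290) = 441.0 kg·m²·rpm.
Combined I = 0.6291 + 0.8871 = 1.516 kg·m².
ω_f = L / I = 441.0 / 1.516 = 290.8 rpm.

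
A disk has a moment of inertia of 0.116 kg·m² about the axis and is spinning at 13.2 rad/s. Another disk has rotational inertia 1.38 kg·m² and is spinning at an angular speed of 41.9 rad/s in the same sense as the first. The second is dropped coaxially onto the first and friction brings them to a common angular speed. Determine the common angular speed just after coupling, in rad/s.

|ω_f| ≈ 39.7 rad/s

The coupling torques are internal; angular momentum about the shared axis is conserved.
Taking A's sense as positive: L = (0.1160)(13.2) + (1.380)(41.9) = 59.35 kg·m²·rad/s.
Combined I = 0.1160 + 1.380 = 1.496 kg·m².
ω_f = L / I = 59.35 / 1.496 = 39.67 rad/s.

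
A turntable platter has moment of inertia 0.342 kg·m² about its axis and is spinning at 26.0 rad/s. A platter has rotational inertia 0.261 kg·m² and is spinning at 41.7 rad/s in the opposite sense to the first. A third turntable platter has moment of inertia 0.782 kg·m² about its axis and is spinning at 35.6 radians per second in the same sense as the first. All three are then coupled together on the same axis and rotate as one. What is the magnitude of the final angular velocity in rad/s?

|ω_f| ≈ 18.7 rad/s

No external torque acts about the common axis, so total angular momentum is conserved.
Taking A's sense as positive: L = (0.3420)(26.0) − (0.2610)(41.7) + (0.7820)(35.6) = 25.85 kg·m²·rad/s.
Combined I = 0.3420 + 0.2610 + 0.7820 = 1.385 kg·m².
ω_f = L / I = 25.85 / 1.385 = 18.66 rad/s.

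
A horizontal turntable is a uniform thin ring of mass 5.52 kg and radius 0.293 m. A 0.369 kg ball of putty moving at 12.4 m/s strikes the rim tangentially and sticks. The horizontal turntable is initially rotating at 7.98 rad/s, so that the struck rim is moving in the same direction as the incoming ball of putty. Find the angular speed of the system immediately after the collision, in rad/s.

About the axle the impulsive forces during the collision are internal, so angular momentum about that axis is conserved.
I_p = (5.52)(0.293)² = 0.4739 kg·m². Taking the sense of the ball of putty's angular momentum as positive, L_{ball} = m v R = (0.369)(12.4)(0.293) = 1.341 kg·m²/s.
L_i = +I_p ω_p + m v R = +(0.4739)(7.98) + 1.341 = 5.122 kg·m²/s.
After sticking, I_f = I_p + m R² = 0.4739 + (0.369)(0.293)² = 0.5056 kg·m².
ω_f = L_i / I_f = 5.122 / 0.5056 = 10.13 rad/s.

|ω_f| ≈ 10.1 rad/s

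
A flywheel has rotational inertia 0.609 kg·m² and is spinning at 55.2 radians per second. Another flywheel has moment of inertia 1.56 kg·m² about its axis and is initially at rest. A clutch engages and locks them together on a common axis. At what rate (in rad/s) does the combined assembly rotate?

The coupling torques are internal; angular momentum about the shared axis is conserved.
Taking A's sense as positive: L = (0.6090)(55.2) = 33.62 kg·m²·rad/s.
Combined I = 0.6090 + 1.560 = 2.169 kg·m².
ω_f = L / I = 33.62 / 2.169 = 15.50 rad/s.

|ω_f| ≈ 15.5 rad/s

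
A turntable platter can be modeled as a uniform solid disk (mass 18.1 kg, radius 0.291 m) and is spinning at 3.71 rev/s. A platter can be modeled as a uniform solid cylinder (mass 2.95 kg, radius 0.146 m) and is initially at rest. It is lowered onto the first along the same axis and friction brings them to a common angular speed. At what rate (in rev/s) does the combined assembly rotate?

The coupling torques are internal; angular momentum about the shared axis is conserved.
Moments of inertia: I_A = ½(18.1)(0.291)² = 0.7664 kg·m²; I_B = ½(2.95)(0.146)² = 0.03144 kg·m².
Taking A's sense as positive: L = (0.7664)(3.71) = 2.843 kg·m²·rev/s.
Combined I = 0.7664 + 0.03144 = 0.7978 kg·m².
ω_f = L / I = 2.843 / 0.7978 = 3.564 rev/s.

|ω_f| ≈ 3.56 rev/s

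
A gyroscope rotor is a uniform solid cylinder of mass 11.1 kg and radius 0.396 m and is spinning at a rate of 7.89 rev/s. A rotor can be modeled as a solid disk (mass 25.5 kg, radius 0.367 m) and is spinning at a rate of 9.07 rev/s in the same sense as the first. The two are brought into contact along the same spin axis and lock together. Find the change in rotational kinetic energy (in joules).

No external torque acts about the common axis, so total angular momentum is conserved.
Moments of inertia: I_A = ½(11.1)(0.396)² = 0.8703 kg·m²; I_B = ½(25.5)(0.367)² = 1.717 kg·m².
Taking A's sense as positive: L = (0.8703)(7.89) + (1.717)(9.07) = 22.44 kg·m²·rev/s.
Combined I = 0.8703 + 1.717 = 2.588 kg·m².
ω_f = L / I = 22.44 / 2.588 = 8.673 rev/s.
KE_i = ½ΣIω² = 3858 J; KE_f = ½(2.588)(54.49)² = 3842 J.

ΔKE ≈ -15.9 J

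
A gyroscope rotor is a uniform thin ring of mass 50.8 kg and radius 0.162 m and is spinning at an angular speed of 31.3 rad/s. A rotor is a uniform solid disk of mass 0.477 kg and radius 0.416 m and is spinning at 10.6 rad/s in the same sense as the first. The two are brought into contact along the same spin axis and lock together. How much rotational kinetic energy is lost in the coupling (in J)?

ΔKE lost ≈ 8.58 J

The coupling torques are internal; angular momentum about the shared axis is conserved.
Moments of inertia: I_A = (50.8)(0.162)² = 1.333 kg·m²; I_B = ½(0.477)(0.416)² = 0.04127 kg·m².
Taking A's sense as positive: L = (1.333)(31.3) + (0.04127)(10.6) = 42.17 kg·m²·rad/s.
Combined I = 1.333 + 0.04127 = 1.374 kg·m².
ω_f = L / I = 42.17 / 1.374 = 30.68 rad/s.
KE_i = ½ΣIω² = 655.4 J; KE_f = ½(1.374)(30.68)² = 646.8 J.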